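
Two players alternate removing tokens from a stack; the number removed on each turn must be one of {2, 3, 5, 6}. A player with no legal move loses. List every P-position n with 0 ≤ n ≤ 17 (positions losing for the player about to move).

n :  0  1  2  3  4  5  6  7  8  9 10 11 12 13 14 15 16 17
G :  0  0  1  1  2  2  3  3  0  0  1  1  2  2  3  3  0  0
P-positions are exactly the n with G(n) = 0.

0, 1, 8, 9, 16, 17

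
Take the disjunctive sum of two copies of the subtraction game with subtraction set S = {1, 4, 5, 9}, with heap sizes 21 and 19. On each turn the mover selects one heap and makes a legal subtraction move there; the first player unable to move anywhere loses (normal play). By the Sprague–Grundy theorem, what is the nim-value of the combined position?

All heaps use S = {1, 4, 5, 9}:
G(0) = 0
G(1) = mex{0} = 1
G(2) = mex{1} = 0
G(3) = mex{0} = 1
G(4) = mex{1,0} = 2
G(5) = mex{2,1,0} = 3
G(6) = mex{3,0,1} = 2
G(7) = mex{2,1,0} = 3
G(8) = mex{3,2,1} = 0
G(9) = mex{0,3,2,0} = 1
G(10) = mex{1,2,3,1} = 0
G(11) = mex{0,3,2,0} = 1
G(12) = mex{1,0,3,1} = 2
G(13) = mex{2,1,0,2} = 3
G(14) = mex{3,0,1,3} = 2
G(15) = mex{2,1,0,2} = 3
G(16) = mex{3,2,1,3} = 0
G(17) = mex{0,3,2,0} = 1
G(18) = mex{1,2,3,1} = 0
G(19) = mex{0,3,2,0} = 1
G(20) = mex{1,0,3,1} = 2
G(21) = mex{2,1,0,2} = 3
Heap A: G(21) = 3.
Heap B: G(19) = 1.
Combined Grundy value = 3 ⊕ 1 = 2.

2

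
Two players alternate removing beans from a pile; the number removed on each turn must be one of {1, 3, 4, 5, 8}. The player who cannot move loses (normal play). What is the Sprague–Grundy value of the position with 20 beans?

0

n :  0  1  2  3  4  5  6  7  8  9 10 11 12 13 14 15 16 17 18 19 20
G :  0  1  0  1  2  3  2  3  4  0  1  0  1  2  3  2  3  4  0  1  0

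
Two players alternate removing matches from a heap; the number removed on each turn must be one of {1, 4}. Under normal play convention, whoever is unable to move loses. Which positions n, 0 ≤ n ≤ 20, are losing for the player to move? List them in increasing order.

0, 2, 5, 7, 10, 12, 15, 17, 20

n :  0  1  2  3  4  5  6  7  8  9 10 11 12 13 14 15 16 17 18 19 20
G :  0  1  0  1  2  0  1  0  1  2  0  1  0  1  2  0  1  0  1  2  0
P-positions are exactly the n with G(n) = 0.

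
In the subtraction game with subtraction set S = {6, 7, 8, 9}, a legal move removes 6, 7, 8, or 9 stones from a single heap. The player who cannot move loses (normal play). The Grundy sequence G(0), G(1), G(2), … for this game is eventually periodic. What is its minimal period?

G(0) = 0
G(1) = mex{} = 0
G(2) = mex{} = 0
G(3) = mex{} = 0
G(4) = mex{} = 0
G(5) = mex{} = 0
G(6) = mex{0} = 1
G(7) = mex{0,0} = 1
G(8) = mex{0,0,0} = 1
G(9) = mex{0,0,0,0} = 1
G(10) = mex{0,0,0,0} = 1
G(11) = mex{0,0,0,0} = 1
G(12) = mex{1,0,0,0} = 2
G(13) = mex{1,1,0,0} = 2
G(14) = mex{1,1,1,0} = 2
G(15) = mex{1,1,1,1} = 0
G(16) = mex{1,1,1,1} = 0
G(17) = mex{1,1,1,1} = 0
G(18) = mex{2,1,1,1} = 0
G(19) = mex{2,2,1,1} = 0
G(20) = mex{2,2,2,1} = 0
G(21) = mex{0,2,2,2} = 1
G(22) = mex{0,0,2,2} = 1
G(23) = mex{0,0,0,2} = 1
G(24) = mex{0,0,0,0} = 1
G(25) = mex{0,0,0,0} = 1
G(26) = mex{0,0,0,0} = 1
G(27) = mex{1,0,0,0} = 2
G(28) = mex{1,1,0,0} = 2
G(29) = mex{1,1,1,0} = 2
G(30) = mex{1,1,1,1} = 0
G(31) = mex{1,1,1,1} = 0
G(n+15) = G(n) holds for n = 0,…,8 (a full window of length max(S) = 9), so the sequence is purely periodic with period 15.

15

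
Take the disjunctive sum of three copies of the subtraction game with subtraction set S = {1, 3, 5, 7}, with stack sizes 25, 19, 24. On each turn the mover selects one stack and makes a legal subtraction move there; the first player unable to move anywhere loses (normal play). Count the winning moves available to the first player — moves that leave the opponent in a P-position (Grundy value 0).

All stacks use S = {1, 3, 5, 7}:
G(0) = 0
G(1) = mex{0} = 1
G(2) = mex{1} = 0
G(3) = mex{0,0} = 1
G(4) = mex{1,1} = 0
G(5) = mex{0,0,0} = 1
G(6) = mex{1,1,1} = 0
G(7) = mex{0,0,0,0} = 1
G(8) = mex{1,1,1,1} = 0
G(9) = mex{0,0,0,0} = 1
G(10) = mex{1,1,1,1} = 0
G(11) = mex{0,0,0,0} = 1
G(12) = mex{1,1,1,1} = 0
G(13) = mex{0,0,0,0} = 1
G(14) = mex{1,1,1,1} = 0
G(15) = mex{0,0,0,0} = 1
G(16) = mex{1,1,1,1} = 0
G(17) = mex{0,0,0,0} = 1
G(18) = mex{1,1,1,1} = 0
G(19) = mex{0,0,0,0} = 1
G(20) = mex{1,1,1,1} = 0
G(21) = mex{0,0,0,0} = 1
G(22) = mex{1,1,1,1} = 0
G(23) = mex{0,0,0,0} = 1
G(24) = mex{1,1,1,1} = 0
G(25) = mex{0,0,0,0} = 1
Stack A: G(25) = 1.
Stack B: G(19) = 1.
Stack C: G(24) = 0.
Combined Grundy value = 1 ⊕ 1 ⊕ 0 = 0.
A winning move leaves total XOR = 0, i.e. changes one component's Grundy value g to g ⊕ X where X is the current total.
Stack A: target g' = 1⊕0 = 1, but every legal move changes the Grundy value (mex property), so 0 moves.
Stack B: target g' = 1⊕0 = 1, but every legal move changes the Grundy value (mex property), so 0 moves.
Stack C: target g' = 0⊕0 = 0, but every legal move changes the Grundy value (mex property), so 0 moves.

0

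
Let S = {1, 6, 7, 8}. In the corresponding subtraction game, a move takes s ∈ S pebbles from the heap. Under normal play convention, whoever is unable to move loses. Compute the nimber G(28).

0

n :  0  1  2  3  4  5  6  7  8  9 10 11 12 13 14 15 16 17 18 19 20 21 22 23 24 25 26 27 28
G :  0  1  0  1  0  1  2  3  2  3  2  3  4  0  1  0  1  0  1  2  3  2  3  2  3  4  0  1  0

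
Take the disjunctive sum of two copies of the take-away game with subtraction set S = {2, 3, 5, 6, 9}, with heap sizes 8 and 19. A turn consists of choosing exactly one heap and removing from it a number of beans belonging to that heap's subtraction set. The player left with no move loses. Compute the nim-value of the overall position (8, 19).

All heaps use S = {2, 3, 5, 6, 9}:
G(0) = 0
G(1) = mex{} = 0
G(2) = mex{0} = 1
G(3) = mex{0,0} = 1
G(4) = mex{1,0} = 2
G(5) = mex{1,1,0} = 2
G(6) = mex{2,1,0,0} = 3
G(7) = mex{2,2,1,0} = 3
G(8) = mex{3,2,1,1} = 0
G(9) = mex{3,3,2,1,0} = 4
G(10) = mex{0,3,2,2,0} = 1
G(11) = mex{4,0,3,2,1} = 5
G(12) = mex{1,4,3,3,1} = 0
G(13) = mex{5,1,0,3,2} = 4
G(14) = mex{0,5,4,0,2} = 1
G(15) = mex{4,0,1,4,3} = 2
G(16) = mex{1,4,5,1,3} = 0
G(17) = mex{2,1,0,5,0} = 3
G(18) = mex{0,2,4,0,4} = 1
G(19) = mex{3,0,1,4,1} = 2
Heap A: G(8) = 0.
Heap B: G(19) = 2.
Combined Grundy value = 0 ⊕ 2 = 2.

2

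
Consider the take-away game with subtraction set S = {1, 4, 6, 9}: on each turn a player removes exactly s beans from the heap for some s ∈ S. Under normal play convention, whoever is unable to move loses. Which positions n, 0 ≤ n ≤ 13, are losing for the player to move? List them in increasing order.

0, 2, 5, 7, 10, 12

n :  0  1  2  3  4  5  6  7  8  9 10 11 12 13
G :  0  1  0  1  2  0  1  0  1  2  0  1  0  1
P-positions are exactly the n with G(n) = 0.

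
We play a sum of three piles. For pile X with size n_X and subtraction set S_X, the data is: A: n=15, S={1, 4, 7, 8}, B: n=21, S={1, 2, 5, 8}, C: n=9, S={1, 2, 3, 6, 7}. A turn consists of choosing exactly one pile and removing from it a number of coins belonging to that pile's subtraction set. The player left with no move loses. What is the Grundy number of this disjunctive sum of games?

Pile A, S = {1, 4, 7, 8}:
n :  0  1  2  3  4  5  6  7  8  9 10 11 12 13 14 15
G :  0  1  0  1  2  0  1  2  3  2  3  0  1  3  0  1
G_A(15) = 1.
Pile B, S = {1, 2, 5, 8}:
n :  0  1  2  3  4  5  6  7  8  9 10 11 12 13 14 15 16 17 18 19 20 21
G :  0  1  2  0  1  2  0  1  2  0  1  2  0  1  2  0  1  2  0  1  2  0
G_B(21) = 0.
Pile C, S = {1, 2, 3, 6, 7}:
G(0) = 0
G(1) = mex{0} = 1
G(2) = mex{1,0} = 2
G(3) = mex{2,1,0} = 3
G(4) = mex{3,2,1} = 0
G(5) = mex{0,3,2} = 1
G(6) = mex{1,0,3,0} = 2
G(7) = mex{2,1,0,1,0} = 3
G(8) = mex{3,2,1,2,1} = 0
G(9) = mex{0,3,2,3,2} = 1
G_C(9) = 1.
Combined Grundy value = 1 ⊕ 0 ⊕ 1 = 0.

0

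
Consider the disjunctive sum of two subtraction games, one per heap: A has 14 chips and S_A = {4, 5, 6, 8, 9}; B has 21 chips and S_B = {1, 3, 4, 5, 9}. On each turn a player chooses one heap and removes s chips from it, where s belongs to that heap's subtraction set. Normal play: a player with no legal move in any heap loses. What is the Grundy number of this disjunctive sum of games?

3

Heap A, S = {4, 5, 6, 8, 9}:
n :  0  1  2  3  4  5  6  7  8  9 10 11 12 13 14
G :  0  0  0  0  1  1  1  1  2  2  2  2  3  0  0
G_A(14) = 0.
Heap B, S = {1, 3, 4, 5, 9}:
n :  0  1  2  3  4  5  6  7  8  9 10 11 12 13 14 15 16 17 18 19 20 21
G :  0  1  0  1  2  3  2  3  0  1  0  1  2  3  2  3  0  1  0  1  2  3
G_B(21) = 3.
Combined Grundy value = 0 ⊕ 3 = 3.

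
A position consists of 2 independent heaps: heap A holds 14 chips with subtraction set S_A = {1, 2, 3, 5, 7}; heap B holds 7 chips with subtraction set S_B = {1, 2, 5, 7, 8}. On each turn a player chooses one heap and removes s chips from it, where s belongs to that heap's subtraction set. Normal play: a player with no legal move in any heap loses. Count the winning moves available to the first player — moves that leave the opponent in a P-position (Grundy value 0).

Heap A, S = {1, 2, 3, 5, 7}:
n :  0  1  2  3  4  5  6  7  8  9 10 11 12 13 14
G :  0  1  2  3  0  1  2  3  0  1  2  3  0  1  2
G_A(14) = 2.
Heap B, S = {1, 2, 5, 7, 8}:
G(0) = 0
G(1) = mex{0} = 1
G(2) = mex{1,0} = 2
G(3) = mex{2,1} = 0
G(4) = mex{0,2} = 1
G(5) = mex{1,0,0} = 2
G(6) = mex{2,1,1} = 0
G(7) = mex{0,2,2,0} = 1
G_B(7) = 1.
Combined Grundy value = 2 ⊕ 1 = 3.
A winning move leaves total XOR = 0, i.e. changes one component's Grundy value g to g ⊕ X where X is the current total.
Heap A: need g' = 2⊕3 = 1. Options: 14−1→G=1, 14−2→G=0, 14−3→G=3, 14−5→G=1, 14−7→G=3. Hits: 2.
Heap B: need g' = 1⊕3 = 2. Options: 7−1→G=0, 7−2→G=2, 7−5→G=2, 7−7→G=0. Hits: 2.

4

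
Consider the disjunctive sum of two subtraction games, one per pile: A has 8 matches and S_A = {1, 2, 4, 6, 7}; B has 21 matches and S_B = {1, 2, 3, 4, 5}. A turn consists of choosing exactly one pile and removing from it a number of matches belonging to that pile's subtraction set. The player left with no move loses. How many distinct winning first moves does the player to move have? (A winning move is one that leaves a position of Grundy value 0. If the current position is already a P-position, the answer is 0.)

Pile A, S = {1, 2, 4, 6, 7}:
n : 0 1 2 3 4 5 6 7 8
G : 0 1 2 0 1 2 3 4 0
G_A(8) = 0.
Pile B, S = {1, 2, 3, 4, 5}:
G(0) = 0
G(1) = mex{0} = 1
G(2) = mex{1,0} = 2
G(3) = mex{2,1,0} = 3
G(4) = mex{3,2,1,0} = 4
G(5) = mex{4,3,2,1,0} = 5
G(6) = mex{5,4,3,2,1} = 0
G(7) = mex{0,5,4,3,2} = 1
G(8) = mex{1,0,5,4,3} = 2
G(9) = mex{2,1,0,5,4} = 3
G(10) = mex{3,2,1,0,5} = 4
G(11) = mex{4,3,2,1,0} = 5
G(12) = mex{5,4,3,2,1} = 0
G(13) = mex{0,5,4,3,2} = 1
G(14) = mex{1,0,5,4,3} = 2
G(15) = mex{2,1,0,5,4} = 3
G(16) = mex{3,2,1,0,5} = 4
G(17) = mex{4,3,2,1,0} = 5
G(18) = mex{5,4,3,2,1} = 0
G(19) = mex{0,5,4,3,2} = 1
G(20) = mex{1,0,5,4,3} = 2
G(21) = mex{2,1,0,5,4} = 3
G_B(21) = 3.
Combined Grundy value = 0 ⊕ 3 = 3.
A winning move leaves total XOR = 0, i.e. changes one component's Grundy value g to g ⊕ X where X is the current total.
Pile A: need g' = 0⊕3 = 3. Options: 8−1→G=4, 8−2→G=3, 8−4→G=1, 8−6→G=2, 8−7→G=1. Hits: 1.
Pile B: need g' = 3⊕3 = 0. Options: 21−1→G=2, 21−2→G=1, 21−3→G=0, 21−4→G=5, 21−5→G=4. Hits: 1.

2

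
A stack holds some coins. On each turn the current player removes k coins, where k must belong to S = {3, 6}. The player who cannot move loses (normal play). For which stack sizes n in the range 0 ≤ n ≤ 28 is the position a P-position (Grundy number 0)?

n :  0  1  2  3  4  5  6  7  8  9 10 11 12 13 14 15 16 17 18 19 20 21 22 23 24 25 26 27 28
G :  0  0  0  1  1  1  2  2  2  0  0  0  1  1  1  2  2  2  0  0  0  1  1  1  2  2  2  0  0
P-positions are exactly the n with G(n) = 0.

0, 1, 2, 9, 10, 11, 18, 19, 20, 27, 28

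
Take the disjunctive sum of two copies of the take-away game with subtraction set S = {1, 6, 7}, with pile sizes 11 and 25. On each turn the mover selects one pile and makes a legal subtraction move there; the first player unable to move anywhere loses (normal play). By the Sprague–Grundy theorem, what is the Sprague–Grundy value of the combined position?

2

All piles use S = {1, 6, 7}:
G(0) = 0
G(1) = mex{0} = 1
G(2) = mex{1} = 0
G(3) = mex{0} = 1
G(4) = mex{1} = 0
G(5) = mex{0} = 1
G(6) = mex{1,0} = 2
G(7) = mex{2,1,0} = 3
G(8) = mex{3,0,1} = 2
G(9) = mex{2,1,0} = 3
G(10) = mex{3,0,1} = 2
G(11) = mex{2,1,0} = 3
G(12) = mex{3,2,1} = 0
G(13) = mex{0,3,2} = 1
G(14) = mex{1,2,3} = 0
G(15) = mex{0,3,2} = 1
G(16) = mex{1,2,3} = 0
G(17) = mex{0,3,2} = 1
G(18) = mex{1,0,3} = 2
G(19) = mex{2,1,0} = 3
G(20) = mex{3,0,1} = 2
G(21) = mex{2,1,0} = 3
G(22) = mex{3,0,1} = 2
G(23) = mex{2,1,0} = 3
G(24) = mex{3,2,1} = 0
G(25) = mex{0,3,2} = 1
Pile A: G(11) = 3.
Pile B: G(25) = 1.
Combined Grundy value = 3 ⊕ 1 = 2.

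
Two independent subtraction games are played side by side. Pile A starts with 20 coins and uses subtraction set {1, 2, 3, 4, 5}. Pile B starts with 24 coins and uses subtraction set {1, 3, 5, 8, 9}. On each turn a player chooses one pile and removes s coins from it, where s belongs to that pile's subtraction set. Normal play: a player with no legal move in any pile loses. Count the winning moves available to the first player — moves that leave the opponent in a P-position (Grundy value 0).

0

Pile A, S = {1, 2, 3, 4, 5}:
n :  0  1  2  3  4  5  6  7  8  9 10 11 12 13 14 15 16 17 18 19 20
G :  0  1  2  3  4  5  0  1  2  3  4  5  0  1  2  3  4  5  0  1  2
G_A(20) = 2.
Pile B, S = {1, 3, 5, 8, 9}:
n :  0  1  2  3  4  5  6  7  8  9 10 11 12 13 14 15 16 17 18 19 20 21 22 23 24
G :  0  1  0  1  0  1  0  1  2  3  2  3  2  3  2  3  0  1  0  1  0  1  0  1  2
G_B(24) = 2.
Combined Grundy value = 2 ⊕ 2 = 0.
A winning move leaves total XOR = 0, i.e. changes one component's Grundy value g to g ⊕ X where X is the current total.
Pile A: target g' = 2⊕0 = 2, but every legal move changes the Grundy value (mex property), so 0 moves.
Pile B: target g' = 2⊕0 = 2, but every legal move changes the Grundy value (mex property), so 0 moves.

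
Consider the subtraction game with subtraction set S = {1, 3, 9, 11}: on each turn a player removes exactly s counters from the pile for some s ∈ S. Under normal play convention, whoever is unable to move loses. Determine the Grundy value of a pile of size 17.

1

G(0) = 0
G(1) = mex{0} = 1
G(2) = mex{1} = 0
G(3) = mex{0,0} = 1
G(4) = mex{1,1} = 0
G(5) = mex{0,0} = 1
G(6) = mex{1,1} = 0
G(7) = mex{0,0} = 1
G(8) = mex{1,1} = 0
G(9) = mex{0,0,0} = 1
G(10) = mex{1,1,1} = 0
G(11) = mex{0,0,0,0} = 1
G(12) = mex{1,1,1,1} = 0
G(13) = mex{0,0,0,0} = 1
G(14) = mex{1,1,1,1} = 0
G(15) = mex{0,0,0,0} = 1
G(16) = mex{1,1,1,1} = 0
G(17) = mex{0,0,0,0} = 1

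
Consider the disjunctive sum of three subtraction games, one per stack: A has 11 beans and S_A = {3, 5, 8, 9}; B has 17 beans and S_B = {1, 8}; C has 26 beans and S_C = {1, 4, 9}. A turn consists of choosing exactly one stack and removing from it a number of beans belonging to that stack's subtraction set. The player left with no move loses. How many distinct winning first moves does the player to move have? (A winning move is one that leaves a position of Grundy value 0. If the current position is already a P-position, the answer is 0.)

Stack A, S = {3, 5, 8, 9}:
G(0) = 0
G(1) = mex{} = 0
G(2) = mex{} = 0
G(3) = mex{0} = 1
G(4) = mex{0} = 1
G(5) = mex{0,0} = 1
G(6) = mex{1,0} = 2
G(7) = mex{1,0} = 2
G(8) = mex{1,1,0} = 2
G(9) = mex{2,1,0,0} = 3
G(10) = mex{2,1,0,0} = 3
G(11) = mex{2,2,1,0} = 3
G_A(11) = 3.
Stack B, S = {1, 8}:
G(0) = 0
G(1) = mex{0} = 1
G(2) = mex{1} = 0
G(3) = mex{0} = 1
G(4) = mex{1} = 0
G(5) = mex{0} = 1
G(6) = mex{1} = 0
G(7) = mex{0} = 1
G(8) = mex{1,0} = 2
G(9) = mex{2,1} = 0
G(10) = mex{0,0} = 1
G(11) = mex{1,1} = 0
G(12) = mex{0,0} = 1
G(13) = mex{1,1} = 0
G(14) = mex{0,0} = 1
G(15) = mex{1,1} = 0
G(16) = mex{0,2} = 1
G(17) = mex{1,0} = 2
G_B(17) = 2.
Stack C, S = {1, 4, 9}:
G(0) = 0
G(1) = mex{0} = 1
G(2) = mex{1} = 0
G(3) = mex{0} = 1
G(4) = mex{1,0} = 2
G(5) = mex{2,1} = 0
G(6) = mex{0,0} = 1
G(7) = mex{1,1} = 0
G(8) = mex{0,2} = 1
G(9) = mex{1,0,0} = 2
G(10) = mex{2,1,1} = 0
G(11) = mex{0,0,0} = 1
G(12) = mex{1,1,1} = 0
G(13) = mex{0,2,2} = 1
G(14) = mex{1,0,0} = 2
G(15) = mex{2,1,1} = 0
G(16) = mex{0,0,0} = 1
G(17) = mex{1,1,1} = 0
G(18) = mex{0,2,2} = 1
G(19) = mex{1,0,0} = 2
G(20) = mex{2,1,1} = 0
G(21) = mex{0,0,0} = 1
G(22) = mex{1,1,1} = 0
G(23) = mex{0,2,2} = 1
G(24) = mex{1,0,0} = 2
G(25) = mex{2,1,1} = 0
G(26) = mex{0,0,0} = 1
G_C(26) = 1.
Combined Grundy value = 3 ⊕ 2 ⊕ 1 = 0.
A winning move leaves total XOR = 0, i.e. changes one component's Grundy value g to g ⊕ X where X is the current total.
Stack A: target g' = 3⊕0 = 3, but every legal move changes the Grundy value (mex property), so 0 moves.
Stack B: target g' = 2⊕0 = 2, but every legal move changes the Grundy value (mex property), so 0 moves.
Stack C: target g' = 1⊕0 = 1, but every legal move changes the Grundy value (mex property), so 0 moves.

0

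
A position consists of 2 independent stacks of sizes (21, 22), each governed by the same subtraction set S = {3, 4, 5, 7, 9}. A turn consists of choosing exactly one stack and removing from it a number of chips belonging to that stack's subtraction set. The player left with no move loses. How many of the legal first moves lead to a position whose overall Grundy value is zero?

0

All stacks use S = {3, 4, 5, 7, 9}:
G(0) = 0
G(1) = mex{} = 0
G(2) = mex{} = 0
G(3) = mex{0} = 1
G(4) = mex{0,0} = 1
G(5) = mex{0,0,0} = 1
G(6) = mex{1,0,0} = 2
G(7) = mex{1,1,0,0} = 2
G(8) = mex{1,1,1,0} = 2
G(9) = mex{2,1,1,0,0} = 3
G(10) = mex{2,2,1,1,0} = 3
G(11) = mex{2,2,2,1,0} = 3
G(12) = mex{3,2,2,1,1} = 0
G(13) = mex{3,3,2,2,1} = 0
G(14) = mex{3,3,3,2,1} = 0
G(15) = mex{0,3,3,2,2} = 1
G(16) = mex{0,0,3,3,2} = 1
G(17) = mex{0,0,0,3,2} = 1
G(18) = mex{1,0,0,3,3} = 2
G(19) = mex{1,1,0,0,3} = 2
G(20) = mex{1,1,1,0,3} = 2
G(21) = mex{2,1,1,0,0} = 3
G(22) = mex{2,2,1,1,0} = 3
Stack A: G(21) = 3.
Stack B: G(22) = 3.
Combined Grundy value = 3 ⊕ 3 = 0.
A winning move leaves total XOR = 0, i.e. changes one component's Grundy value g to g ⊕ X where X is the current total.
Stack A: target g' = 3⊕0 = 3, but every legal move changes the Grundy value (mex property), so 0 moves.
Stack B: target g' = 3⊕0 = 3, but every legal move changes the Grundy value (mex property), so 0 moves.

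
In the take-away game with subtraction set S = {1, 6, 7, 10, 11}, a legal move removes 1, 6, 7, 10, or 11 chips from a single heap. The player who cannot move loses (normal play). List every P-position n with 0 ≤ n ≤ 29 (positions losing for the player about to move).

0, 2, 4, 16, 18, 20

n :  0  1  2  3  4  5  6  7  8  9 10 11 12 13 14 15 16 17 18 19 20 21 22 23 24 25 26 27 28 29
G :  0  1  0  1  0  1  2  3  2  3  2  3  4  5  4  5  0  1  0  1  0  1  2  3  2  3  2  3  4  5
P-positions are exactly the n with G(n) = 0.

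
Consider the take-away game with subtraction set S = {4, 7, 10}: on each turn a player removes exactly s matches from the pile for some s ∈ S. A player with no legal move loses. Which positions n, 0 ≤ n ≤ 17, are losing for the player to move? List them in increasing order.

G(0) = 0
G(1) = mex{} = 0
G(2) = mex{} = 0
G(3) = mex{} = 0
G(4) = mex{0} = 1
G(5) = mex{0} = 1
G(6) = mex{0} = 1
G(7) = mex{0,0} = 1
G(8) = mex{1,0} = 2
G(9) = mex{1,0} = 2
G(10) = mex{1,0,0} = 2
G(11) = mex{1,1,0} = 2
G(12) = mex{2,1,0} = 3
G(13) = mex{2,1,0} = 3
G(14) = mex{2,1,1} = 0
G(15) = mex{2,2,1} = 0
G(16) = mex{3,2,1} = 0
G(17) = mex{3,2,1} = 0
P-positions are exactly the n with G(n) = 0.

0, 1, 2, 3, 14, 15, 16, 17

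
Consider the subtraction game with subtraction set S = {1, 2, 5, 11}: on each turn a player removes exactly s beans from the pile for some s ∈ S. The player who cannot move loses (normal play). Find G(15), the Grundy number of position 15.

n :  0  1  2  3  4  5  6  7  8  9 10 11 12 13 14 15
G :  0  1  2  0  1  2  0  1  2  0  1  2  0  1  2  0

0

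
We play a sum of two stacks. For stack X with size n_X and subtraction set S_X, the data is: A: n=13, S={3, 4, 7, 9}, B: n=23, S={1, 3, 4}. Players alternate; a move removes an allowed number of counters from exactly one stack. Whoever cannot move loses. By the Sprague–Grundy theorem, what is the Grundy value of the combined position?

0

Stack A, S = {3, 4, 7, 9}:
n :  0  1  2  3  4  5  6  7  8  9 10 11 12 13
G :  0  0  0  1  1  1  2  2  2  3  3  3  0  0
G_A(13) = 0.
Stack B, S = {1, 3, 4}:
n :  0  1  2  3  4  5  6  7  8  9 10 11 12 13 14 15 16 17 18 19 20 21 22 23
G :  0  1  0  1  2  3  2  0  1  0  1  2  3  2  0  1  0  1  2  3  2  0  1  0
G_B(23) = 0.
Combined Grundy value = 0 ⊕ 0 = 0.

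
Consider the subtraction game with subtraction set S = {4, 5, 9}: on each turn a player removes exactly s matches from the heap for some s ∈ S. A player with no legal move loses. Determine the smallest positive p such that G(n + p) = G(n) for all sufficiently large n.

13

n :  0  1  2  3  4  5  6  7  8  9 10 11 12 13 14 15 16 17 18 19 20 21 22 23 24 25 26 27
G :  0  0  0  0  1  1  1  1  2  2  2  2  3  0  0  0  0  1  1  1  1  2  2  2  2  3  0  0
G(n+13) = G(n) holds for n = 0,…,8 (a full window of length max(S) = 9), so the sequence is purely periodic with period 13.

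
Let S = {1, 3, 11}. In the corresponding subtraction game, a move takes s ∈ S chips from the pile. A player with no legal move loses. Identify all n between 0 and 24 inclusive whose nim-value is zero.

G(0) = 0
G(1) = mex{0} = 1
G(2) = mex{1} = 0
G(3) = mex{0,0} = 1
G(4) = mex{1,1} = 0
G(5) = mex{0,0} = 1
G(6) = mex{1,1} = 0
G(7) = mex{0,0} = 1
G(8) = mex{1,1} = 0
G(9) = mex{0,0} = 1
G(10) = mex{1,1} = 0
G(11) = mex{0,0,0} = 1
G(12) = mex{1,1,1} = 0
G(13) = mex{0,0,0} = 1
G(14) = mex{1,1,1} = 0
G(15) = mex{0,0,0} = 1
G(16) = mex{1,1,1} = 0
G(17) = mex{0,0,0} = 1
G(18) = mex{1,1,1} = 0
G(19) = mex{0,0,0} = 1
G(20) = mex{1,1,1} = 0
G(21) = mex{0,0,0} = 1
G(22) = mex{1,1,1} = 0
G(23) = mex{0,0,0} = 1
G(24) = mex{1,1,1} = 0
P-positions are exactly the n with G(n) = 0.

0, 2, 4, 6, 8, 10, 12, 14, 16, 18, 20, 22, 24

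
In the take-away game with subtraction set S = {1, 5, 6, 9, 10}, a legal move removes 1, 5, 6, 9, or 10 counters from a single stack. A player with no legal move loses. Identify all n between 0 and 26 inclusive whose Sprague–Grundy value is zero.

0, 2, 4, 15, 17, 19

G(0) = 0
G(1) = mex{0} = 1
G(2) = mex{1} = 0
G(3) = mex{0} = 1
G(4) = mex{1} = 0
G(5) = mex{0,0} = 1
G(6) = mex{1,1,0} = 2
G(7) = mex{2,0,1} = 3
G(8) = mex{3,1,0} = 2
G(9) = mex{2,0,1,0} = 3
G(10) = mex{3,1,0,1,0} = 2
G(11) = mex{2,2,1,0,1} = 3
G(12) = mex{3,3,2,1,0} = 4
G(13) = mex{4,2,3,0,1} = 5
G(14) = mex{5,3,2,1,0} = 4
G(15) = mex{4,2,3,2,1} = 0
G(16) = mex{0,3,2,3,2} = 1
G(17) = mex{1,4,3,2,3} = 0
G(18) = mex{0,5,4,3,2} = 1
G(19) = mex{1,4,5,2,3} = 0
G(20) = mex{0,0,4,3,2} = 1
G(21) = mex{1,1,0,4,3} = 2
G(22) = mex{2,0,1,5,4} = 3
G(23) = mex{3,1,0,4,5} = 2
G(24) = mex{2,0,1,0,4} = 3
G(25) = mex{3,1,0,1,0} = 2
G(26) = mex{2,2,1,0,1} = 3
P-positions are exactly the n with G(n) = 0.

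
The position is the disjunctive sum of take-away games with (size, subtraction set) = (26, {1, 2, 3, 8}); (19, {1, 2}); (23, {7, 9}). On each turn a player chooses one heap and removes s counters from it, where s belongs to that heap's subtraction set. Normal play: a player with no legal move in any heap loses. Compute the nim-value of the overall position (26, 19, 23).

Heap A, S = {1, 2, 3, 8}:
n :  0  1  2  3  4  5  6  7  8  9 10 11 12 13 14 15 16 17 18 19 20 21 22 23 24 25 26
G :  0  1  2  3  0  1  2  3  4  0  1  2  3  0  1  2  3  4  0  1  2  3  0  1  2  3  4
G_A(26) = 4.
Heap B, S = {1, 2}:
G(0) = 0
G(1) = mex{0} = 1
G(2) = mex{1,0} = 2
G(3) = mex{2,1} = 0
G(4) = mex{0,2} = 1
G(5) = mex{1,0} = 2
G(6) = mex{2,1} = 0
G(7) = mex{0,2} = 1
G(8) = mex{1,0} = 2
G(9) = mex{2,1} = 0
G(10) = mex{0,2} = 1
G(11) = mex{1,0} = 2
G(12) = mex{2,1} = 0
G(13) = mex{0,2} = 1
G(14) = mex{1,0} = 2
G(15) = mex{2,1} = 0
G(16) = mex{0,2} = 1
G(17) = mex{1,0} = 2
G(18) = mex{2,1} = 0
G(19) = mex{0,2} = 1
G_B(19) = 1.
Heap C, S = {7, 9}:
n :  0  1  2  3  4  5  6  7  8  9 10 11 12 13 14 15 16 17 18 19 20 21 22 23
G :  0  0  0  0  0  0  0  1  1  1  1  1  1  1  2  2  0  0  0  0  0  0  0  1
G_C(23) = 1.
Combined Grundy value = 4 ⊕ 1 ⊕ 1 = 4.

4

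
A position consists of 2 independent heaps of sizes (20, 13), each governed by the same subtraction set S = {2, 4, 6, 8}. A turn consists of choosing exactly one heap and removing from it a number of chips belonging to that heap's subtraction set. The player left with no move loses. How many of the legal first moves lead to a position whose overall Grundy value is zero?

2

All heaps use S = {2, 4, 6, 8}:
n :  0  1  2  3  4  5  6  7  8  9 10 11 12 13 14 15 16 17 18 19 20
G :  0  0  1  1  2  2  3  3  4  4  0  0  1  1  2  2  3  3  4  4  0
Heap A: G(20) = 0.
Heap B: G(13) = 1.
Combined Grundy value = 0 ⊕ 1 = 1.
A winning move leaves total XOR = 0, i.e. changes one component's Grundy value g to g ⊕ X where X is the current total.
Heap A: need g' = 0⊕1 = 1. Options: 20−2→G=4, 20−4→G=3, 20−6→G=2, 20−8→G=1. Hits: 1.
Heap B: need g' = 1⊕1 = 0. Options: 13−2→G=0, 13−4→G=4, 13−6→G=3, 13−8→G=2. Hits: 1.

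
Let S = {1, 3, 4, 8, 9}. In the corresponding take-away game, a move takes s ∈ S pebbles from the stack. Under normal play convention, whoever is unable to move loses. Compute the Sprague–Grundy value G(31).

0

G(0) = 0
G(1) = mex{0} = 1
G(2) = mex{1} = 0
G(3) = mex{0,0} = 1
G(4) = mex{1,1,0} = 2
G(5) = mex{2,0,1} = 3
G(6) = mex{3,1,0} = 2
G(7) = mex{2,2,1} = 0
G(8) = mex{0,3,2,0} = 1
G(9) = mex{1,2,3,1,0} = 4
G(10) = mex{4,0,2,0,1} = 3
G(11) = mex{3,1,0,1,0} = 2
G(12) = mex{2,4,1,2,1} = 0
G(13) = mex{0,3,4,3,2} = 1
G(14) = mex{1,2,3,2,3} = 0
G(15) = mex{0,0,2,0,2} = 1
G(16) = mex{1,1,0,1,0} = 2
G(17) = mex{2,0,1,4,1} = 3
G(18) = mex{3,1,0,3,4} = 2
G(19) = mex{2,2,1,2,3} = 0
G(20) = mex{0,3,2,0,2} = 1
G(21) = mex{1,2,3,1,0} = 4
G(22) = mex{4,0,2,0,1} = 3
G(23) = mex{3,1,0,1,0} = 2
G(24) = mex{2,4,1,2,1} = 0
G(25) = mex{0,3,4,3,2} = 1
G(26) = mex{1,2,3,2,3} = 0
G(27) = mex{0,0,2,0,2} = 1
G(28) = mex{1,1,0,1,0} = 2
G(29) = mex{2,0,1,4,1} = 3
G(30) = mex{3,1,0,3,4} = 2
G(31) = mex{2,2,1,2,3} = 0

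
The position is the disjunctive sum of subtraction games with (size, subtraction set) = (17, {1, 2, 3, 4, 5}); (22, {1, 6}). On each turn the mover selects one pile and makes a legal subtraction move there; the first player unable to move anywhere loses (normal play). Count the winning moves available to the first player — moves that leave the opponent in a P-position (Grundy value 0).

1

Pile A, S = {1, 2, 3, 4, 5}:
G(0) = 0
G(1) = mex{0} = 1
G(2) = mex{1,0} = 2
G(3) = mex{2,1,0} = 3
G(4) = mex{3,2,1,0} = 4
G(5) = mex{4,3,2,1,0} = 5
G(6) = mex{5,4,3,2,1} = 0
G(7) = mex{0,5,4,3,2} = 1
G(8) = mex{1,0,5,4,3} = 2
G(9) = mex{2,1,0,5,4} = 3
G(10) = mex{3,2,1,0,5} = 4
G(11) = mex{4,3,2,1,0} = 5
G(12) = mex{5,4,3,2,1} = 0
G(13) = mex{0,5,4,3,2} = 1
G(14) = mex{1,0,5,4,3} = 2
G(15) = mex{2,1,0,5,4} = 3
G(16) = mex{3,2,1,0,5} = 4
G(17) = mex{4,3,2,1,0} = 5
G_A(17) = 5.
Pile B, S = {1, 6}:
n :  0  1  2  3  4  5  6  7  8  9 10 11 12 13 14 15 16 17 18 19 20 21 22
G :  0  1  0  1  0  1  2  0  1  0  1  0  1  2  0  1  0  1  0  1  2  0  1
G_B(22) = 1.
Combined Grundy value = 5 ⊕ 1 = 4.
A winning move leaves total XOR = 0, i.e. changes one component's Grundy value g to g ⊕ X where X is the current total.
Pile A: need g' = 5⊕4 = 1. Options: 17−1→G=4, 17−2→G=3, 17−3→G=2, 17−4→G=1, 17−5→G=0. Hits: 1.
Pile B: need g' = 1⊕4 = 5. Options: 22−1→G=0, 22−6→G=0. Hits: 0.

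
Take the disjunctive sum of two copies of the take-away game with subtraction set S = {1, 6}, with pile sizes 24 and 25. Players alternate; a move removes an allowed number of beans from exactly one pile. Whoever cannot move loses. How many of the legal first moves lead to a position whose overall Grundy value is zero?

4

All piles use S = {1, 6}:
G(0) = 0
G(1) = mex{0} = 1
G(2) = mex{1} = 0
G(3) = mex{0} = 1
G(4) = mex{1} = 0
G(5) = mex{0} = 1
G(6) = mex{1,0} = 2
G(7) = mex{2,1} = 0
G(8) = mex{0,0} = 1
G(9) = mex{1,1} = 0
G(10) = mex{0,0} = 1
G(11) = mex{1,1} = 0
G(12) = mex{0,2} = 1
G(13) = mex{1,0} = 2
G(14) = mex{2,1} = 0
G(15) = mex{0,0} = 1
G(16) = mex{1,1} = 0
G(17) = mex{0,0} = 1
G(18) = mex{1,1} = 0
G(19) = mex{0,2} = 1
G(20) = mex{1,0} = 2
G(21) = mex{2,1} = 0
G(22) = mex{0,0} = 1
G(23) = mex{1,1} = 0
G(24) = mex{0,0} = 1
G(25) = mex{1,1} = 0
Pile A: G(24) = 1.
Pile B: G(25) = 0.
Combined Grundy value = 1 ⊕ 0 = 1.
A winning move leaves total XOR = 0, i.e. changes one component's Grundy value g to g ⊕ X where X is the current total.
Pile A: need g' = 1⊕1 = 0. Options: 24−1→G=0, 24−6→G=0. Hits: 2.
Pile B: need g' = 0⊕1 = 1. Options: 25−1→G=1, 25−6→G=1. Hits: 2.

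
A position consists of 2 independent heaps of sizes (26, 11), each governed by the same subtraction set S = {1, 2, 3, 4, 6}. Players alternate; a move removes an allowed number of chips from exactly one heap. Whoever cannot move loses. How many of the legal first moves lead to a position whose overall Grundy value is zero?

0

All heaps use S = {1, 2, 3, 4, 6}:
G(0) = 0
G(1) = mex{0} = 1
G(2) = mex{1,0} = 2
G(3) = mex{2,1,0} = 3
G(4) = mex{3,2,1,0} = 4
G(5) = mex{4,3,2,1} = 0
G(6) = mex{0,4,3,2,0} = 1
G(7) = mex{1,0,4,3,1} = 2
G(8) = mex{2,1,0,4,2} = 3
G(9) = mex{3,2,1,0,3} = 4
G(10) = mex{4,3,2,1,4} = 0
G(11) = mex{0,4,3,2,0} = 1
G(12) = mex{1,0,4,3,1} = 2
G(13) = mex{2,1,0,4,2} = 3
G(14) = mex{3,2,1,0,3} = 4
G(15) = mex{4,3,2,1,4} = 0
G(16) = mex{0,4,3,2,0} = 1
G(17) = mex{1,0,4,3,1} = 2
G(18) = mex{2,1,0,4,2} = 3
G(19) = mex{3,2,1,0,3} = 4
G(20) = mex{4,3,2,1,4} = 0
G(21) = mex{0,4,3,2,0} = 1
G(22) = mex{1,0,4,3,1} = 2
G(23) = mex{2,1,0,4,2} = 3
G(24) = mex{3,2,1,0,3} = 4
G(25) = mex{4,3,2,1,4} = 0
G(26) = mex{0,4,3,2,0} = 1
Heap A: G(26) = 1.
Heap B: G(11) = 1.
Combined Grundy value = 1 ⊕ 1 = 0.
A winning move leaves total XOR = 0, i.e. changes one component's Grundy value g to g ⊕ X where X is the current total.
Heap A: target g' = 1⊕0 = 1, but every legal move changes the Grundy value (mex property), so 0 moves.
Heap B: target g' = 1⊕0 = 1, but every legal move changes the Grundy value (mex property), so 0 moves.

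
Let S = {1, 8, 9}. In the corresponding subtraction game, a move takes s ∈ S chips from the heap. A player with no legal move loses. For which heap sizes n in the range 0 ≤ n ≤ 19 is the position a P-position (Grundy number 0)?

0, 2, 4, 6, 16, 18

n :  0  1  2  3  4  5  6  7  8  9 10 11 12 13 14 15 16 17 18 19
G :  0  1  0  1  0  1  0  1  2  3  2  3  2  3  2  3  0  1  0  1
P-positions are exactly the n with G(n) = 0.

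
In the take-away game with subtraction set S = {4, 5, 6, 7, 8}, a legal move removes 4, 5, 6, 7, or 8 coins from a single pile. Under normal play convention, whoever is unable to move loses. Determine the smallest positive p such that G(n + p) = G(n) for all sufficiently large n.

n :  0  1  2  3  4  5  6  7  8  9 10 11 12 13 14 15 16 17 18 19 20 21 22 23 24 25
G :  0  0  0  0  1  1  1  1  2  2  2  2  0  0  0  0  1  1  1  1  2  2  2  2  0  0
G(n+12) = G(n) holds for n = 0,…,7 (a full window of length max(S) = 8), so the sequence is purely periodic with period 12.

12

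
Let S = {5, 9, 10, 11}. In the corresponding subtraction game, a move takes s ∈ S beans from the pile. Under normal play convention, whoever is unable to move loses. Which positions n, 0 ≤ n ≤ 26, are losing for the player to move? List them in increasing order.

n :  0  1  2  3  4  5  6  7  8  9 10 11 12 13 14 15 16 17 18 19 20 21 22 23 24 25 26
G :  0  0  0  0  0  1  1  1  1  1  2  2  2  2  2  3  0  0  0  0  0  1  1  1  1  1  2
P-positions are exactly the n with G(n) = 0.

0, 1, 2, 3, 4, 16, 17, 18, 19, 20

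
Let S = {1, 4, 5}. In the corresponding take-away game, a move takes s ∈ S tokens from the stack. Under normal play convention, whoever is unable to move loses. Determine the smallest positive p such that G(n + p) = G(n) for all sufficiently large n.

n :  0  1  2  3  4  5  6  7  8  9 10 11 12 13 14 15 16 17
G :  0  1  0  1  2  3  2  3  0  1  0  1  2  3  2  3  0  1
G(n+8) = G(n) holds for n = 0,…,4 (a full window of length max(S) = 5), so the sequence is purely periodic with period 8.

8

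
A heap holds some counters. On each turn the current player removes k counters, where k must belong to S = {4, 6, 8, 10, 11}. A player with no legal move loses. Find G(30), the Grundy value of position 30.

0

n :  0  1  2  3  4  5  6  7  8  9 10 11 12 13 14 15 16 17 18 19 20 21 22 23 24 25 26 27 28 29 30
G :  0  0  0  0  1  1  1  1  2  2  2  2  3  3  3  0  0  0  0  1  1  1  1  2  2  2  2  3  3  3  0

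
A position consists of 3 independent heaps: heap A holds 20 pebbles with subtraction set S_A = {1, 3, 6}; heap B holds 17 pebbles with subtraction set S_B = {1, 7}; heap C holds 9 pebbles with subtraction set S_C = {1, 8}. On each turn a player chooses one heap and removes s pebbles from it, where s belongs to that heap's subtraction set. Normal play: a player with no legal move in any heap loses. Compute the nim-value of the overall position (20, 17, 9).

1

Heap A, S = {1, 3, 6}:
n :  0  1  2  3  4  5  6  7  8  9 10 11 12 13 14 15 16 17 18 19 20
G :  0  1  0  1  0  1  2  3  2  0  1  0  1  0  1  2  3  2  0  1  0
G_A(20) = 0.
Heap B, S = {1, 7}:
n :  0  1  2  3  4  5  6  7  8  9 10 11 12 13 14 15 16 17
G :  0  1  0  1  0  1  0  1  0  1  0  1  0  1  0  1  0  1
G_B(17) = 1.
Heap C, S = {1, 8}:
G(0) = 0
G(1) = mex{0} = 1
G(2) = mex{1} = 0
G(3) = mex{0} = 1
G(4) = mex{1} = 0
G(5) = mex{0} = 1
G(6) = mex{1} = 0
G(7) = mex{0} = 1
G(8) = mex{1,0} = 2
G(9) = mex{2,1} = 0
G_C(9) = 0.
Combined Grundy value = 0 ⊕ 1 ⊕ 0 = 1.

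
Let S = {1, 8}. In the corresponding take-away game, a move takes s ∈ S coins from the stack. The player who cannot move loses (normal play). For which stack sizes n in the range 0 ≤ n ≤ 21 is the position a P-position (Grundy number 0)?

0, 2, 4, 6, 9, 11, 13, 15, 18, 20

n :  0  1  2  3  4  5  6  7  8  9 10 11 12 13 14 15 16 17 18 19 20 21
G :  0  1  0  1  0  1  0  1  2  0  1  0  1  0  1  0  1  2  0  1  0  1
P-positions are exactly the n with G(n) = 0.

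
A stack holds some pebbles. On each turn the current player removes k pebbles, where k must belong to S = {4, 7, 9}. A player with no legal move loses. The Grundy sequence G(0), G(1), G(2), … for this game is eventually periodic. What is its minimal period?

13

G(0) = 0
G(1) = mex{} = 0
G(2) = mex{} = 0
G(3) = mex{} = 0
G(4) = mex{0} = 1
G(5) = mex{0} = 1
G(6) = mex{0} = 1
G(7) = mex{0,0} = 1
G(8) = mex{1,0} = 2
G(9) = mex{1,0,0} = 2
G(10) = mex{1,0,0} = 2
G(11) = mex{1,1,0} = 2
G(12) = mex{2,1,0} = 3
G(13) = mex{2,1,1} = 0
G(14) = mex{2,1,1} = 0
G(15) = mex{2,2,1} = 0
G(16) = mex{3,2,1} = 0
G(17) = mex{0,2,2} = 1
G(18) = mex{0,2,2} = 1
G(19) = mex{0,3,2} = 1
G(20) = mex{0,0,2} = 1
G(21) = mex{1,0,3} = 2
G(22) = mex{1,0,0} = 2
G(23) = mex{1,0,0} = 2
G(24) = mex{1,1,0} = 2
G(25) = mex{2,1,0} = 3
G(26) = mex{2,1,1} = 0
G(27) = mex{2,1,1} = 0
G(n+13) = G(n) holds for n = 0,…,8 (a full window of length max(S) = 9), so the sequence is purely periodic with period 13.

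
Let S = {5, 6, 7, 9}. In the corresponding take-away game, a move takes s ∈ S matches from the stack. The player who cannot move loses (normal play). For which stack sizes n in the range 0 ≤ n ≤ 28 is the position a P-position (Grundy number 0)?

0, 1, 2, 3, 4, 14, 15, 16, 17, 18, 28

G(0) = 0
G(1) = mex{} = 0
G(2) = mex{} = 0
G(3) = mex{} = 0
G(4) = mex{} = 0
G(5) = mex{0} = 1
G(6) = mex{0,0} = 1
G(7) = mex{0,0,0} = 1
G(8) = mex{0,0,0} = 1
G(9) = mex{0,0,0,0} = 1
G(10) = mex{1,0,0,0} = 2
G(11) = mex{1,1,0,0} = 2
G(12) = mex{1,1,1,0} = 2
G(13) = mex{1,1,1,0} = 2
G(14) = mex{1,1,1,1} = 0
G(15) = mex{2,1,1,1} = 0
G(16) = mex{2,2,1,1} = 0
G(17) = mex{2,2,2,1} = 0
G(18) = mex{2,2,2,1} = 0
G(19) = mex{0,2,2,2} = 1
G(20) = mex{0,0,2,2} = 1
G(21) = mex{0,0,0,2} = 1
G(22) = mex{0,0,0,2} = 1
G(23) = mex{0,0,0,0} = 1
G(24) = mex{1,0,0,0} = 2
G(25) = mex{1,1,0,0} = 2
G(26) = mex{1,1,1,0} = 2
G(27) = mex{1,1,1,0} = 2
G(28) = mex{1,1,1,1} = 0
P-positions are exactly the n with G(n) = 0.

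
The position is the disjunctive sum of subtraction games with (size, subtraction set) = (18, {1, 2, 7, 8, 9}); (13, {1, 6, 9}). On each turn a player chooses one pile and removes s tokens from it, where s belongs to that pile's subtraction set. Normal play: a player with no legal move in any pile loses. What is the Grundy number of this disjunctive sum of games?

3

Pile A, S = {1, 2, 7, 8, 9}:
n :  0  1  2  3  4  5  6  7  8  9 10 11 12 13 14 15 16 17 18
G :  0  1  2  0  1  2  0  1  2  3  4  5  3  4  5  3  0  1  2
G_A(18) = 2.
Pile B, S = {1, 6, 9}:
G(0) = 0
G(1) = mex{0} = 1
G(2) = mex{1} = 0
G(3) = mex{0} = 1
G(4) = mex{1} = 0
G(5) = mex{0} = 1
G(6) = mex{1,0} = 2
G(7) = mex{2,1} = 0
G(8) = mex{0,0} = 1
G(9) = mex{1,1,0} = 2
G(10) = mex{2,0,1} = 3
G(11) = mex{3,1,0} = 2
G(12) = mex{2,2,1} = 0
G(13) = mex{0,0,0} = 1
G_B(13) = 1.
Combined Grundy value = 2 ⊕ 1 = 3.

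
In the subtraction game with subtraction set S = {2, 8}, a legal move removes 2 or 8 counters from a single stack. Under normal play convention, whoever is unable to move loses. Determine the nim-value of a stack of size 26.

G(0) = 0
G(1) = mex{} = 0
G(2) = mex{0} = 1
G(3) = mex{0} = 1
G(4) = mex{1} = 0
G(5) = mex{1} = 0
G(6) = mex{0} = 1
G(7) = mex{0} = 1
G(8) = mex{1,0} = 2
G(9) = mex{1,0} = 2
G(10) = mex{2,1} = 0
G(11) = mex{2,1} = 0
G(12) = mex{0,0} = 1
G(13) = mex{0,0} = 1
G(14) = mex{1,1} = 0
G(15) = mex{1,1} = 0
G(16) = mex{0,2} = 1
G(17) = mex{0,2} = 1
G(18) = mex{1,0} = 2
G(19) = mex{1,0} = 2
G(20) = mex{2,1} = 0
G(21) = mex{2,1} = 0
G(22) = mex{0,0} = 1
G(23) = mex{0,0} = 1
G(24) = mex{1,1} = 0
G(25) = mex{1,1} = 0
G(26) = mex{0,2} = 1

1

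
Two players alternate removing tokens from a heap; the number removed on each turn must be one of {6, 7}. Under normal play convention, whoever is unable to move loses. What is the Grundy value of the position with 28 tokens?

n :  0  1  2  3  4  5  6  7  8  9 10 11 12 13 14 15 16 17 18 19 20 21 22 23 24 25 26 27 28
G :  0  0  0  0  0  0  1  1  1  1  1  1  2  0  0  0  0  0  0  1  1  1  1  1  1  2  0  0  0

0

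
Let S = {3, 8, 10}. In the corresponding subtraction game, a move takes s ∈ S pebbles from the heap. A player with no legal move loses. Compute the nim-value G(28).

n :  0  1  2  3  4  5  6  7  8  9 10 11 12 13 14 15 16 17 18 19 20 21 22 23 24 25 26 27 28
G :  0  0  0  1  1  1  0  0  2  1  1  3  2  0  2  3  1  3  0  0  0  1  1  1  0  0  2  1  1

1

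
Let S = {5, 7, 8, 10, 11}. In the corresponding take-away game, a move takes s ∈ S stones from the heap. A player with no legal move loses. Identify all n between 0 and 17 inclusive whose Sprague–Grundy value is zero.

0, 1, 2, 3, 4, 16, 17

n :  0  1  2  3  4  5  6  7  8  9 10 11 12 13 14 15 16 17
G :  0  0  0  0  0  1  1  1  1  1  2  2  2  2  2  3  0  0
P-positions are exactly the n with G(n) = 0.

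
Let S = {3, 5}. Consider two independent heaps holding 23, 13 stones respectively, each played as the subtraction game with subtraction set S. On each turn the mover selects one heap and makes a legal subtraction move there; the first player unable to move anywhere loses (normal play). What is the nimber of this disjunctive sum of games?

3

All heaps use S = {3, 5}:
G(0) = 0
G(1) = mex{} = 0
G(2) = mex{} = 0
G(3) = mex{0} = 1
G(4) = mex{0} = 1
G(5) = mex{0,0} = 1
G(6) = mex{1,0} = 2
G(7) = mex{1,0} = 2
G(8) = mex{1,1} = 0
G(9) = mex{2,1} = 0
G(10) = mex{2,1} = 0
G(11) = mex{0,2} = 1
G(12) = mex{0,2} = 1
G(13) = mex{0,0} = 1
G(14) = mex{1,0} = 2
G(15) = mex{1,0} = 2
G(16) = mex{1,1} = 0
G(17) = mex{2,1} = 0
G(18) = mex{2,1} = 0
G(19) = mex{0,2} = 1
G(20) = mex{0,2} = 1
G(21) = mex{0,0} = 1
G(22) = mex{1,0} = 2
G(23) = mex{1,0} = 2
Heap A: G(23) = 2.
Heap B: G(13) = 1.
Combined Grundy value = 2 ⊕ 1 = 3.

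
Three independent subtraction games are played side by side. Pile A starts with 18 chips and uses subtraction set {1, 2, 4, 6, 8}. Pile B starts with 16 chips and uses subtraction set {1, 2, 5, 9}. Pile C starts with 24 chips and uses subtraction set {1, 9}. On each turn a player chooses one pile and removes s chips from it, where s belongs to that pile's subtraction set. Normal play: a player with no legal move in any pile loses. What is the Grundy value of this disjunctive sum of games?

Pile A, S = {1, 2, 4, 6, 8}:
n :  0  1  2  3  4  5  6  7  8  9 10 11 12 13 14 15 16 17 18
G :  0  1  2  0  1  2  3  4  5  3  0  1  2  0  1  2  3  4  5
G_A(18) = 5.
Pile B, S = {1, 2, 5, 9}:
n :  0  1  2  3  4  5  6  7  8  9 10 11 12 13 14 15 16
G :  0  1  2  0  1  2  0  1  2  3  0  1  2  0  1  2  0
G_B(16) = 0.
Pile C, S = {1, 9}:
n :  0  1  2  3  4  5  6  7  8  9 10 11 12 13 14 15 16 17 18 19 20 21 22 23 24
G :  0  1  0  1  0  1  0  1  0  1  0  1  0  1  0  1  0  1  0  1  0  1  0  1  0
G_C(24) = 0.
Combined Grundy value = 5 ⊕ 0 ⊕ 0 = 5.

5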